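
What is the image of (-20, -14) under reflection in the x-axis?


Reflection across x-axis: (x, y) -> (x, -y)
(-20, -14) -> (-20, 14)

(-20, 14)


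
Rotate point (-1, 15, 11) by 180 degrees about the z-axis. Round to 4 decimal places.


x' = -1*cos(180) - 15*sin(180) = 1
y' = -1*sin(180) + 15*cos(180) = -15
z' = 11

(1, -15, 11)


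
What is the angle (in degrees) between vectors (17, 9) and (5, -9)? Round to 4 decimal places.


dot = 17*5 + 9*-9 = 4
|u| = 19.2354, |v| = 10.2956
cos(angle) = 0.0202
angle = 88.8427 degrees

88.8427 degrees


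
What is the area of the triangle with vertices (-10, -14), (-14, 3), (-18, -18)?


Area = |x1(y2-y3) + x2(y3-y1) + x3(y1-y2)| / 2
= |-10*(3--18) + -14*(-18--14) + -18*(-14-3)| / 2
= 76

76


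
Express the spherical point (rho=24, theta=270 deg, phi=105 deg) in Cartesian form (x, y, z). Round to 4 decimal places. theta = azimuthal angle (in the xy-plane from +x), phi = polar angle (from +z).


x = 24 * sin(105) * cos(270) = 0
y = 24 * sin(105) * sin(270) = -23.1822
z = 24 * cos(105) = -6.2117

(0, -23.1822, -6.2117)


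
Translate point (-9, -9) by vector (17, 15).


Translation: (x+dx, y+dy) = (-9+17, -9+15) = (8, 6)

(8, 6)


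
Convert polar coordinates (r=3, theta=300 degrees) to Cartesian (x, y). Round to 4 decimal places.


x = 3 * cos(300) = 1.5
y = 3 * sin(300) = -2.5981

(1.5, -2.5981)


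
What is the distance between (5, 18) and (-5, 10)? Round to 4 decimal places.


d = sqrt((-5-5)^2 + (10-18)^2) = 12.8062

12.8062


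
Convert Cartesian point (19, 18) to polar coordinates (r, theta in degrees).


r = sqrt(19^2 + 18^2) = 26.1725
theta = atan2(18, 19) = 43.4518 degrees

r = 26.1725, theta = 43.4518 degrees


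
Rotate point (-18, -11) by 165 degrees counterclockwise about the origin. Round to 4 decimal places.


x' = -18*cos(165) - -11*sin(165) = 20.2337
y' = -18*sin(165) + -11*cos(165) = 5.9664

(20.2337, 5.9664)


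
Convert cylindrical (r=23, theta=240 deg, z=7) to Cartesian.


x = 23 * cos(240) = -11.5
y = 23 * sin(240) = -19.9186
z = 7

(-11.5, -19.9186, 7)


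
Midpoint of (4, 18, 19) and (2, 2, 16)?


Midpoint = ((4+2)/2, (18+2)/2, (19+16)/2) = (3, 10, 17.5)

(3, 10, 17.5)


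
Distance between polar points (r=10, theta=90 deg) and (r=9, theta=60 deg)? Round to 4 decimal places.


d = sqrt(r1^2 + r2^2 - 2*r1*r2*cos(t2-t1))
d = sqrt(10^2 + 9^2 - 2*10*9*cos(60-90)) = 5.0115

5.0115


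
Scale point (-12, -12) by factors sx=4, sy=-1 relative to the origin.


Scaling: (x*sx, y*sy) = (-12*4, -12*-1) = (-48, 12)

(-48, 12)


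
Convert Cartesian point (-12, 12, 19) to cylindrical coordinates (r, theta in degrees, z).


r = sqrt((-12)^2 + 12^2) = 16.9706
theta = atan2(12, -12) = 135 deg
z = 19

r = 16.9706, theta = 135 deg, z = 19


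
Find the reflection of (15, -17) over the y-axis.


Reflection across y-axis: (x, y) -> (-x, y)
(15, -17) -> (-15, -17)

(-15, -17)


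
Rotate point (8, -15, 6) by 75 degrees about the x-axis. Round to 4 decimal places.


x' = 8
y' = -15*cos(75) - 6*sin(75) = -9.6778
z' = -15*sin(75) + 6*cos(75) = -12.936

(8, -9.6778, -12.936)


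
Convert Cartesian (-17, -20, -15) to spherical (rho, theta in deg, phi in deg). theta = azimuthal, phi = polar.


rho = sqrt((-17)^2 + (-20)^2 + (-15)^2) = 30.2324
theta = atan2(-20, -17) = 229.6355 deg
phi = acos(-15/30.2324) = 119.746 deg

rho = 30.2324, theta = 229.6355 deg, phi = 119.746 deg


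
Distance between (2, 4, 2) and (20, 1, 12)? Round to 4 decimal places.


d = sqrt((20-2)^2 + (1-4)^2 + (12-2)^2) = 20.8087

20.8087


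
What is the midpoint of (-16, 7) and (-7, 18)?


Midpoint = ((-16+-7)/2, (7+18)/2) = (-11.5, 12.5)

(-11.5, 12.5)


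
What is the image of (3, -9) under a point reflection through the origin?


Reflection through origin: (x, y) -> (-x, -y)
(3, -9) -> (-3, 9)

(-3, 9)


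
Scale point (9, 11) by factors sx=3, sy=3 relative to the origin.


Scaling: (x*sx, y*sy) = (9*3, 11*3) = (27, 33)

(27, 33)


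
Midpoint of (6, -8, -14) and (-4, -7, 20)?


Midpoint = ((6+-4)/2, (-8+-7)/2, (-14+20)/2) = (1, -7.5, 3)

(1, -7.5, 3)


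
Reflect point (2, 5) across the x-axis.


Reflection across x-axis: (x, y) -> (x, -y)
(2, 5) -> (2, -5)

(2, -5)


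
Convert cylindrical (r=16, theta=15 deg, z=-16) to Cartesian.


x = 16 * cos(15) = 15.4548
y = 16 * sin(15) = 4.1411
z = -16

(15.4548, 4.1411, -16)


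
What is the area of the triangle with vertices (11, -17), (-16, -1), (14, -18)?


Area = |x1(y2-y3) + x2(y3-y1) + x3(y1-y2)| / 2
= |11*(-1--18) + -16*(-18--17) + 14*(-17--1)| / 2
= 10.5

10.5


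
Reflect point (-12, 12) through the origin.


Reflection through origin: (x, y) -> (-x, -y)
(-12, 12) -> (12, -12)

(12, -12)


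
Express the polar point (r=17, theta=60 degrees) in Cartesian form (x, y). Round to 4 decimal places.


x = 17 * cos(60) = 8.5
y = 17 * sin(60) = 14.7224

(8.5, 14.7224)


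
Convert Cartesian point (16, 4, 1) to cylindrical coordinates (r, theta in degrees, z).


r = sqrt(16^2 + 4^2) = 16.4924
theta = atan2(4, 16) = 14.0362 deg
z = 1

r = 16.4924, theta = 14.0362 deg, z = 1


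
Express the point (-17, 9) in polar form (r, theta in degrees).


r = sqrt((-17)^2 + 9^2) = 19.2354
theta = atan2(9, -17) = 152.1027 degrees

r = 19.2354, theta = 152.1027 degrees


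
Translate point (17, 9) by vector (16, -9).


Translation: (x+dx, y+dy) = (17+16, 9+-9) = (33, 0)

(33, 0)


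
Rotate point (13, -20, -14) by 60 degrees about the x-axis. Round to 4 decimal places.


x' = 13
y' = -20*cos(60) - -14*sin(60) = 2.1244
z' = -20*sin(60) + -14*cos(60) = -24.3205

(13, 2.1244, -24.3205)


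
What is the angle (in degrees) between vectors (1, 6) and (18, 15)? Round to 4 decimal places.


dot = 1*18 + 6*15 = 108
|u| = 6.0828, |v| = 23.4307
cos(angle) = 0.7578
angle = 40.7321 degrees

40.7321 degrees


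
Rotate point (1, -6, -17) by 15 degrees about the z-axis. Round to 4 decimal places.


x' = 1*cos(15) - -6*sin(15) = 2.5188
y' = 1*sin(15) + -6*cos(15) = -5.5367
z' = -17

(2.5188, -5.5367, -17)


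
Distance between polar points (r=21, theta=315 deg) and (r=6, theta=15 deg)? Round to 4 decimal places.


d = sqrt(r1^2 + r2^2 - 2*r1*r2*cos(t2-t1))
d = sqrt(21^2 + 6^2 - 2*21*6*cos(15-315)) = 18.735

18.735


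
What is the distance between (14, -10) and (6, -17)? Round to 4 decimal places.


d = sqrt((6-14)^2 + (-17--10)^2) = 10.6301

10.6301


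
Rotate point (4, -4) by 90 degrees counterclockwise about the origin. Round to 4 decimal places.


x' = 4*cos(90) - -4*sin(90) = 4
y' = 4*sin(90) + -4*cos(90) = 4

(4, 4)


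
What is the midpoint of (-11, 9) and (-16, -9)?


Midpoint = ((-11+-16)/2, (9+-9)/2) = (-13.5, 0)

(-13.5, 0)


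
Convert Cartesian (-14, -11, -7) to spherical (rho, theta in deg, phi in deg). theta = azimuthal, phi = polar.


rho = sqrt((-14)^2 + (-11)^2 + (-7)^2) = 19.1311
theta = atan2(-11, -14) = 218.1572 deg
phi = acos(-7/19.1311) = 111.4627 deg

rho = 19.1311, theta = 218.1572 deg, phi = 111.4627 deg


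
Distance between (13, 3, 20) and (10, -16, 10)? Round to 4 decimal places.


d = sqrt((10-13)^2 + (-16-3)^2 + (10-20)^2) = 21.6795

21.6795


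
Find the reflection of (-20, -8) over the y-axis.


Reflection across y-axis: (x, y) -> (-x, y)
(-20, -8) -> (20, -8)

(20, -8)


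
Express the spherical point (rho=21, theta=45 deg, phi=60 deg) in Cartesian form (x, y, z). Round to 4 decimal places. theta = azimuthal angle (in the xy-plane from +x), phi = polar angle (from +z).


x = 21 * sin(60) * cos(45) = 12.8598
y = 21 * sin(60) * sin(45) = 12.8598
z = 21 * cos(60) = 10.5

(12.8598, 12.8598, 10.5)


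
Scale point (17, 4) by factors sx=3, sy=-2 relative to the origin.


Scaling: (x*sx, y*sy) = (17*3, 4*-2) = (51, -8)

(51, -8)


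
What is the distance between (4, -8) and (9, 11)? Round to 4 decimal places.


d = sqrt((9-4)^2 + (11--8)^2) = 19.6469

19.6469


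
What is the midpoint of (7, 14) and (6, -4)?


Midpoint = ((7+6)/2, (14+-4)/2) = (6.5, 5)

(6.5, 5)


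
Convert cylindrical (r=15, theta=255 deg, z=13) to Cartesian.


x = 15 * cos(255) = -3.8823
y = 15 * sin(255) = -14.4889
z = 13

(-3.8823, -14.4889, 13)


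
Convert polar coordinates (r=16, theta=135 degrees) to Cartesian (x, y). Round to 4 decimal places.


x = 16 * cos(135) = -11.3137
y = 16 * sin(135) = 11.3137

(-11.3137, 11.3137)


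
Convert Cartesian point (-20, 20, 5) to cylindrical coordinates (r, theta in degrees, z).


r = sqrt((-20)^2 + 20^2) = 28.2843
theta = atan2(20, -20) = 135 deg
z = 5

r = 28.2843, theta = 135 deg, z = 5


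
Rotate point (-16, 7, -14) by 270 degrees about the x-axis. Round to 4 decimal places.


x' = -16
y' = 7*cos(270) - -14*sin(270) = -14
z' = 7*sin(270) + -14*cos(270) = -7

(-16, -14, -7)


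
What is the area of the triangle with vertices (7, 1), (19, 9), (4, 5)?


Area = |x1(y2-y3) + x2(y3-y1) + x3(y1-y2)| / 2
= |7*(9-5) + 19*(5-1) + 4*(1-9)| / 2
= 36

36


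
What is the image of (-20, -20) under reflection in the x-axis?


Reflection across x-axis: (x, y) -> (x, -y)
(-20, -20) -> (-20, 20)

(-20, 20)


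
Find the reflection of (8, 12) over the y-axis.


Reflection across y-axis: (x, y) -> (-x, y)
(8, 12) -> (-8, 12)

(-8, 12)


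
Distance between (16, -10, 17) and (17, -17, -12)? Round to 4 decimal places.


d = sqrt((17-16)^2 + (-17--10)^2 + (-12-17)^2) = 29.8496

29.8496


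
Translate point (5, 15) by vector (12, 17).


Translation: (x+dx, y+dy) = (5+12, 15+17) = (17, 32)

(17, 32)


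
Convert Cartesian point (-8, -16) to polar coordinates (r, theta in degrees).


r = sqrt((-8)^2 + (-16)^2) = 17.8885
theta = atan2(-16, -8) = 243.4349 degrees

r = 17.8885, theta = 243.4349 degrees


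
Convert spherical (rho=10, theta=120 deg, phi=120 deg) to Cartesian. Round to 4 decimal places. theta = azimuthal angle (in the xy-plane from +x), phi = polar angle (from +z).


x = 10 * sin(120) * cos(120) = -4.3301
y = 10 * sin(120) * sin(120) = 7.5
z = 10 * cos(120) = -5

(-4.3301, 7.5, -5)


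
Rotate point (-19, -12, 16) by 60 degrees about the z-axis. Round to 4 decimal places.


x' = -19*cos(60) - -12*sin(60) = 0.8923
y' = -19*sin(60) + -12*cos(60) = -22.4545
z' = 16

(0.8923, -22.4545, 16)


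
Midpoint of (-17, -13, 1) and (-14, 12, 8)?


Midpoint = ((-17+-14)/2, (-13+12)/2, (1+8)/2) = (-15.5, -0.5, 4.5)

(-15.5, -0.5, 4.5)


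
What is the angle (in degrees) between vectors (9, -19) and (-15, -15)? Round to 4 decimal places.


dot = 9*-15 + -19*-15 = 150
|u| = 21.0238, |v| = 21.2132
cos(angle) = 0.3363
angle = 70.3462 degrees

70.3462 degrees


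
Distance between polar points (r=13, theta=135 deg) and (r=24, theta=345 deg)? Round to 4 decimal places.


d = sqrt(r1^2 + r2^2 - 2*r1*r2*cos(t2-t1))
d = sqrt(13^2 + 24^2 - 2*13*24*cos(345-135)) = 35.8525

35.8525


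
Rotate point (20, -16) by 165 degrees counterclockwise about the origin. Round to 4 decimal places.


x' = 20*cos(165) - -16*sin(165) = -15.1774
y' = 20*sin(165) + -16*cos(165) = 20.6312

(-15.1774, 20.6312)


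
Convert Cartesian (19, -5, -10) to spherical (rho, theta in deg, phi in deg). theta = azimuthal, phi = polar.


rho = sqrt(19^2 + (-5)^2 + (-10)^2) = 22.0454
theta = atan2(-5, 19) = 345.2564 deg
phi = acos(-10/22.0454) = 116.9755 deg

rho = 22.0454, theta = 345.2564 deg, phi = 116.9755 deg


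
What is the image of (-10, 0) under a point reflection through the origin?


Reflection through origin: (x, y) -> (-x, -y)
(-10, 0) -> (10, 0)

(10, 0)


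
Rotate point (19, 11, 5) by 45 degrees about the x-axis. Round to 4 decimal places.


x' = 19
y' = 11*cos(45) - 5*sin(45) = 4.2426
z' = 11*sin(45) + 5*cos(45) = 11.3137

(19, 4.2426, 11.3137)


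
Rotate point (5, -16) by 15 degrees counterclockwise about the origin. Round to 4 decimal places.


x' = 5*cos(15) - -16*sin(15) = 8.9707
y' = 5*sin(15) + -16*cos(15) = -14.1607

(8.9707, -14.1607)


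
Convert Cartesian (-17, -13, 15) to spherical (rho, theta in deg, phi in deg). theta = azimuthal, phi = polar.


rho = sqrt((-17)^2 + (-13)^2 + 15^2) = 26.1343
theta = atan2(-13, -17) = 217.4054 deg
phi = acos(15/26.1343) = 54.9732 deg

rho = 26.1343, theta = 217.4054 deg, phi = 54.9732 deg


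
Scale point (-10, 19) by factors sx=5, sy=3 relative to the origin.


Scaling: (x*sx, y*sy) = (-10*5, 19*3) = (-50, 57)

(-50, 57)


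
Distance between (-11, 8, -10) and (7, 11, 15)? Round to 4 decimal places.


d = sqrt((7--11)^2 + (11-8)^2 + (15--10)^2) = 30.9516

30.9516


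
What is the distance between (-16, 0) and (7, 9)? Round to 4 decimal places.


d = sqrt((7--16)^2 + (9-0)^2) = 24.6982

24.6982


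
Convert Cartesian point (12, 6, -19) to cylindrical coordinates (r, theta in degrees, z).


r = sqrt(12^2 + 6^2) = 13.4164
theta = atan2(6, 12) = 26.5651 deg
z = -19

r = 13.4164, theta = 26.5651 deg, z = -19


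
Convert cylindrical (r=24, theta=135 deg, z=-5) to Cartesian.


x = 24 * cos(135) = -16.9706
y = 24 * sin(135) = 16.9706
z = -5

(-16.9706, 16.9706, -5)


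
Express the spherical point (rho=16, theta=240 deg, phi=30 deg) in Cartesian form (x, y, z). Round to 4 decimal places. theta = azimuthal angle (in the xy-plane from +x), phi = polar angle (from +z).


x = 16 * sin(30) * cos(240) = -4
y = 16 * sin(30) * sin(240) = -6.9282
z = 16 * cos(30) = 13.8564

(-4, -6.9282, 13.8564)


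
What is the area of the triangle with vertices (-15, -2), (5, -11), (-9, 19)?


Area = |x1(y2-y3) + x2(y3-y1) + x3(y1-y2)| / 2
= |-15*(-11-19) + 5*(19--2) + -9*(-2--11)| / 2
= 237

237


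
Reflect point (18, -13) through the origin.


Reflection through origin: (x, y) -> (-x, -y)
(18, -13) -> (-18, 13)

(-18, 13)


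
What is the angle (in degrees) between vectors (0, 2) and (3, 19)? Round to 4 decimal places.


dot = 0*3 + 2*19 = 38
|u| = 2, |v| = 19.2354
cos(angle) = 0.9878
angle = 8.9726 degrees

8.9726 degrees


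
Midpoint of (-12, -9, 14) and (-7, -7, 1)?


Midpoint = ((-12+-7)/2, (-9+-7)/2, (14+1)/2) = (-9.5, -8, 7.5)

(-9.5, -8, 7.5)


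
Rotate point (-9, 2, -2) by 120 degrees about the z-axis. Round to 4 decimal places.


x' = -9*cos(120) - 2*sin(120) = 2.7679
y' = -9*sin(120) + 2*cos(120) = -8.7942
z' = -2

(2.7679, -8.7942, -2)


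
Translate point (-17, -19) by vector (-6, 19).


Translation: (x+dx, y+dy) = (-17+-6, -19+19) = (-23, 0)

(-23, 0)


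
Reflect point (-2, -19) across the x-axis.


Reflection across x-axis: (x, y) -> (x, -y)
(-2, -19) -> (-2, 19)

(-2, 19)


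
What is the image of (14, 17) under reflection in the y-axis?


Reflection across y-axis: (x, y) -> (-x, y)
(14, 17) -> (-14, 17)

(-14, 17)


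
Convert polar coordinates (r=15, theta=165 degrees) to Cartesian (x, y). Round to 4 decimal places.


x = 15 * cos(165) = -14.4889
y = 15 * sin(165) = 3.8823

(-14.4889, 3.8823)


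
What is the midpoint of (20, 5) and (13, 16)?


Midpoint = ((20+13)/2, (5+16)/2) = (16.5, 10.5)

(16.5, 10.5)


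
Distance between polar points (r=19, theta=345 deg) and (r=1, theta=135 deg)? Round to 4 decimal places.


d = sqrt(r1^2 + r2^2 - 2*r1*r2*cos(t2-t1))
d = sqrt(19^2 + 1^2 - 2*19*1*cos(135-345)) = 19.8723

19.8723


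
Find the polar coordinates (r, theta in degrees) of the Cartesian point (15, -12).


r = sqrt(15^2 + (-12)^2) = 19.2094
theta = atan2(-12, 15) = 321.3402 degrees

r = 19.2094, theta = 321.3402 degrees


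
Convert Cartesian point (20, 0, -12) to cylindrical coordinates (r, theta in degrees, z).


r = sqrt(20^2 + 0^2) = 20
theta = atan2(0, 20) = 0 deg
z = -12

r = 20, theta = 0 deg, z = -12


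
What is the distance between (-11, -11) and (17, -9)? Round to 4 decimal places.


d = sqrt((17--11)^2 + (-9--11)^2) = 28.0713

28.0713


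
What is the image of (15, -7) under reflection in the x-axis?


Reflection across x-axis: (x, y) -> (x, -y)
(15, -7) -> (15, 7)

(15, 7)


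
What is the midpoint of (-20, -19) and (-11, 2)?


Midpoint = ((-20+-11)/2, (-19+2)/2) = (-15.5, -8.5)

(-15.5, -8.5)


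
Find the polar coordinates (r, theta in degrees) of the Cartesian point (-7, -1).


r = sqrt((-7)^2 + (-1)^2) = 7.0711
theta = atan2(-1, -7) = 188.1301 degrees

r = 7.0711, theta = 188.1301 degrees


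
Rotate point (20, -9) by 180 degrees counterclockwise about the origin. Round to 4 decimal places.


x' = 20*cos(180) - -9*sin(180) = -20
y' = 20*sin(180) + -9*cos(180) = 9

(-20, 9)


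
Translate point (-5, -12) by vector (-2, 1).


Translation: (x+dx, y+dy) = (-5+-2, -12+1) = (-7, -11)

(-7, -11)


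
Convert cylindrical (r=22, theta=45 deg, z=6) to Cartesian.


x = 22 * cos(45) = 15.5563
y = 22 * sin(45) = 15.5563
z = 6

(15.5563, 15.5563, 6)


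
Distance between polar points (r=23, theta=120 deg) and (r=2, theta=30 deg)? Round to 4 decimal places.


d = sqrt(r1^2 + r2^2 - 2*r1*r2*cos(t2-t1))
d = sqrt(23^2 + 2^2 - 2*23*2*cos(30-120)) = 23.0868

23.0868


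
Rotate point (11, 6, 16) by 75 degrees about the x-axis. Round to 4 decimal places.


x' = 11
y' = 6*cos(75) - 16*sin(75) = -13.9019
z' = 6*sin(75) + 16*cos(75) = 9.9367

(11, -13.9019, 9.9367)


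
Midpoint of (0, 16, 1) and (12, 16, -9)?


Midpoint = ((0+12)/2, (16+16)/2, (1+-9)/2) = (6, 16, -4)

(6, 16, -4)


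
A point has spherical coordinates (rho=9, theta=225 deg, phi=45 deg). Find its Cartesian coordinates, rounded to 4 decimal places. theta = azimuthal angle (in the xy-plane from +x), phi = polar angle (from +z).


x = 9 * sin(45) * cos(225) = -4.5
y = 9 * sin(45) * sin(225) = -4.5
z = 9 * cos(45) = 6.364

(-4.5, -4.5, 6.364)


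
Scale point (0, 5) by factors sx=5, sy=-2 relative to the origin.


Scaling: (x*sx, y*sy) = (0*5, 5*-2) = (0, -10)

(0, -10)


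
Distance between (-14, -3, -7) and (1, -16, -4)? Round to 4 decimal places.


d = sqrt((1--14)^2 + (-16--3)^2 + (-4--7)^2) = 20.0749

20.0749


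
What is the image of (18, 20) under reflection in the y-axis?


Reflection across y-axis: (x, y) -> (-x, y)
(18, 20) -> (-18, 20)

(-18, 20)


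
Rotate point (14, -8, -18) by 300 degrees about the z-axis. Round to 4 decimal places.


x' = 14*cos(300) - -8*sin(300) = 0.0718
y' = 14*sin(300) + -8*cos(300) = -16.1244
z' = -18

(0.0718, -16.1244, -18)


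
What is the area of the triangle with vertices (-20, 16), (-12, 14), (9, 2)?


Area = |x1(y2-y3) + x2(y3-y1) + x3(y1-y2)| / 2
= |-20*(14-2) + -12*(2-16) + 9*(16-14)| / 2
= 27

27


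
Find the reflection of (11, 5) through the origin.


Reflection through origin: (x, y) -> (-x, -y)
(11, 5) -> (-11, -5)

(-11, -5)


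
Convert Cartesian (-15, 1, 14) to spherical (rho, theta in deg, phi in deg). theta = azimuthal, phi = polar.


rho = sqrt((-15)^2 + 1^2 + 14^2) = 20.5426
theta = atan2(1, -15) = 176.1859 deg
phi = acos(14/20.5426) = 47.0383 deg

rho = 20.5426, theta = 176.1859 deg, phi = 47.0383 deg


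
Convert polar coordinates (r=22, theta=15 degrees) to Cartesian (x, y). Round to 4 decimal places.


x = 22 * cos(15) = 21.2504
y = 22 * sin(15) = 5.694

(21.2504, 5.694)


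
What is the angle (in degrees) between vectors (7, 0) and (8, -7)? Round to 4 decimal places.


dot = 7*8 + 0*-7 = 56
|u| = 7, |v| = 10.6301
cos(angle) = 0.7526
angle = 41.1859 degrees

41.1859 degrees


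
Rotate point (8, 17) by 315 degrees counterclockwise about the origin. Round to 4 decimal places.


x' = 8*cos(315) - 17*sin(315) = 17.6777
y' = 8*sin(315) + 17*cos(315) = 6.364

(17.6777, 6.364)


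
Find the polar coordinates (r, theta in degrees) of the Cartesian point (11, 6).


r = sqrt(11^2 + 6^2) = 12.53
theta = atan2(6, 11) = 28.6105 degrees

r = 12.53, theta = 28.6105 degrees


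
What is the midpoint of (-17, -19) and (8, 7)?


Midpoint = ((-17+8)/2, (-19+7)/2) = (-4.5, -6)

(-4.5, -6)


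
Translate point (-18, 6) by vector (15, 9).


Translation: (x+dx, y+dy) = (-18+15, 6+9) = (-3, 15)

(-3, 15)


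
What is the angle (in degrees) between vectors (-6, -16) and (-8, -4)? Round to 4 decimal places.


dot = -6*-8 + -16*-4 = 112
|u| = 17.088, |v| = 8.9443
cos(angle) = 0.7328
angle = 42.8789 degrees

42.8789 degrees


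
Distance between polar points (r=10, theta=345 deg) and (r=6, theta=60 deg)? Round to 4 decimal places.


d = sqrt(r1^2 + r2^2 - 2*r1*r2*cos(t2-t1))
d = sqrt(10^2 + 6^2 - 2*10*6*cos(60-345)) = 10.2441

10.2441


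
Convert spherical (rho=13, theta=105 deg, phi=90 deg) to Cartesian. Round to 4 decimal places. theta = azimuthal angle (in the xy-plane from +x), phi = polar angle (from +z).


x = 13 * sin(90) * cos(105) = -3.3646
y = 13 * sin(90) * sin(105) = 12.557
z = 13 * cos(90) = 0

(-3.3646, 12.557, 0)


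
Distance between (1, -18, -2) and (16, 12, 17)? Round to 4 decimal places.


d = sqrt((16-1)^2 + (12--18)^2 + (17--2)^2) = 38.5487

38.5487


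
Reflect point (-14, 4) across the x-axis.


Reflection across x-axis: (x, y) -> (x, -y)
(-14, 4) -> (-14, -4)

(-14, -4)


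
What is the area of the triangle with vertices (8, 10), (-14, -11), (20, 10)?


Area = |x1(y2-y3) + x2(y3-y1) + x3(y1-y2)| / 2
= |8*(-11-10) + -14*(10-10) + 20*(10--11)| / 2
= 126

126


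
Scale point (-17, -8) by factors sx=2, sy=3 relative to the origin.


Scaling: (x*sx, y*sy) = (-17*2, -8*3) = (-34, -24)

(-34, -24)


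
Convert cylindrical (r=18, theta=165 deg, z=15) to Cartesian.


x = 18 * cos(165) = -17.3867
y = 18 * sin(165) = 4.6587
z = 15

(-17.3867, 4.6587, 15)


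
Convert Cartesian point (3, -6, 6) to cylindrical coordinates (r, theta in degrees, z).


r = sqrt(3^2 + (-6)^2) = 6.7082
theta = atan2(-6, 3) = 296.5651 deg
z = 6

r = 6.7082, theta = 296.5651 deg, z = 6


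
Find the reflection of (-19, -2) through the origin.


Reflection through origin: (x, y) -> (-x, -y)
(-19, -2) -> (19, 2)

(19, 2)


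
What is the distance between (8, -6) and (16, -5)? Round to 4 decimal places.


d = sqrt((16-8)^2 + (-5--6)^2) = 8.0623

8.0623


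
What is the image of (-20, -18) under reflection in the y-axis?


Reflection across y-axis: (x, y) -> (-x, y)
(-20, -18) -> (20, -18)

(20, -18)


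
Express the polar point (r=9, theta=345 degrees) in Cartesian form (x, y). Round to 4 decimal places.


x = 9 * cos(345) = 8.6933
y = 9 * sin(345) = -2.3294

(8.6933, -2.3294)


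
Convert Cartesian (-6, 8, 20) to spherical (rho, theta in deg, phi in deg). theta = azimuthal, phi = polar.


rho = sqrt((-6)^2 + 8^2 + 20^2) = 22.3607
theta = atan2(8, -6) = 126.8699 deg
phi = acos(20/22.3607) = 26.5651 deg

rho = 22.3607, theta = 126.8699 deg, phi = 26.5651 deg


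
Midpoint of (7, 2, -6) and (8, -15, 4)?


Midpoint = ((7+8)/2, (2+-15)/2, (-6+4)/2) = (7.5, -6.5, -1)

(7.5, -6.5, -1)


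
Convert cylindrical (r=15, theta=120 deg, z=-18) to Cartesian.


x = 15 * cos(120) = -7.5
y = 15 * sin(120) = 12.9904
z = -18

(-7.5, 12.9904, -18)


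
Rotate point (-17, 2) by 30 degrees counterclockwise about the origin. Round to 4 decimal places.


x' = -17*cos(30) - 2*sin(30) = -15.7224
y' = -17*sin(30) + 2*cos(30) = -6.7679

(-15.7224, -6.7679)


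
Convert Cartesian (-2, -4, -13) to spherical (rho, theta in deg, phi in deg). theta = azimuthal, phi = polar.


rho = sqrt((-2)^2 + (-4)^2 + (-13)^2) = 13.7477
theta = atan2(-4, -2) = 243.4349 deg
phi = acos(-13/13.7477) = 161.0162 deg

rho = 13.7477, theta = 243.4349 deg, phi = 161.0162 deg


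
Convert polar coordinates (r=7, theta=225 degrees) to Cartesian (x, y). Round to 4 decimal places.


x = 7 * cos(225) = -4.9497
y = 7 * sin(225) = -4.9497

(-4.9497, -4.9497)


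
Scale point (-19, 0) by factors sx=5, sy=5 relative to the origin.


Scaling: (x*sx, y*sy) = (-19*5, 0*5) = (-95, 0)

(-95, 0)


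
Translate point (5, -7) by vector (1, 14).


Translation: (x+dx, y+dy) = (5+1, -7+14) = (6, 7)

(6, 7)


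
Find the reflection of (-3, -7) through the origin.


Reflection through origin: (x, y) -> (-x, -y)
(-3, -7) -> (3, 7)

(3, 7)


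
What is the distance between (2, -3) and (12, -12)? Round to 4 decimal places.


d = sqrt((12-2)^2 + (-12--3)^2) = 13.4536

13.4536


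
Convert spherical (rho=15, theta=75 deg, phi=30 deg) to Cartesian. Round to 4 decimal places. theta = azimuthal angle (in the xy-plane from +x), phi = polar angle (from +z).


x = 15 * sin(30) * cos(75) = 1.9411
y = 15 * sin(30) * sin(75) = 7.2444
z = 15 * cos(30) = 12.9904

(1.9411, 7.2444, 12.9904)


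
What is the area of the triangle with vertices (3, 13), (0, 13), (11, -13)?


Area = |x1(y2-y3) + x2(y3-y1) + x3(y1-y2)| / 2
= |3*(13--13) + 0*(-13-13) + 11*(13-13)| / 2
= 39

39


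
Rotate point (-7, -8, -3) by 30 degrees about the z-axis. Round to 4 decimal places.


x' = -7*cos(30) - -8*sin(30) = -2.0622
y' = -7*sin(30) + -8*cos(30) = -10.4282
z' = -3

(-2.0622, -10.4282, -3)


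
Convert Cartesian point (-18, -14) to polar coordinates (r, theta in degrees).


r = sqrt((-18)^2 + (-14)^2) = 22.8035
theta = atan2(-14, -18) = 217.875 degrees

r = 22.8035, theta = 217.875 degrees


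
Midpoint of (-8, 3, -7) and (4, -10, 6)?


Midpoint = ((-8+4)/2, (3+-10)/2, (-7+6)/2) = (-2, -3.5, -0.5)

(-2, -3.5, -0.5)


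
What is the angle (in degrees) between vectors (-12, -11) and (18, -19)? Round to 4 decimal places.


dot = -12*18 + -11*-19 = -7
|u| = 16.2788, |v| = 26.1725
cos(angle) = -0.0164
angle = 90.9414 degrees

90.9414 degrees


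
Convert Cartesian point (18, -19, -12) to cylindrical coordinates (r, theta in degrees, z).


r = sqrt(18^2 + (-19)^2) = 26.1725
theta = atan2(-19, 18) = 313.4518 deg
z = -12

r = 26.1725, theta = 313.4518 deg, z = -12


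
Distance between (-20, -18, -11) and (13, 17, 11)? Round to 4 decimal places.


d = sqrt((13--20)^2 + (17--18)^2 + (11--11)^2) = 52.8961

52.8961


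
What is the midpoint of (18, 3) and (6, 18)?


Midpoint = ((18+6)/2, (3+18)/2) = (12, 10.5)

(12, 10.5)


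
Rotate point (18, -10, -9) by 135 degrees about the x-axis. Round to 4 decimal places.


x' = 18
y' = -10*cos(135) - -9*sin(135) = 13.435
z' = -10*sin(135) + -9*cos(135) = -0.7071

(18, 13.435, -0.7071)


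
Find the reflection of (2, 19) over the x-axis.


Reflection across x-axis: (x, y) -> (x, -y)
(2, 19) -> (2, -19)

(2, -19)


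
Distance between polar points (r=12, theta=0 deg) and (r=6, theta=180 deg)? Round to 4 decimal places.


d = sqrt(r1^2 + r2^2 - 2*r1*r2*cos(t2-t1))
d = sqrt(12^2 + 6^2 - 2*12*6*cos(180-0)) = 18

18


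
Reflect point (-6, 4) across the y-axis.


Reflection across y-axis: (x, y) -> (-x, y)
(-6, 4) -> (6, 4)

(6, 4)


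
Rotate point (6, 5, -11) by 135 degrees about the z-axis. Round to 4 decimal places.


x' = 6*cos(135) - 5*sin(135) = -7.7782
y' = 6*sin(135) + 5*cos(135) = 0.7071
z' = -11

(-7.7782, 0.7071, -11)


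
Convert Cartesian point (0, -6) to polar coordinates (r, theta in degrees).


r = sqrt(0^2 + (-6)^2) = 6
theta = atan2(-6, 0) = 270 degrees

r = 6, theta = 270 degrees


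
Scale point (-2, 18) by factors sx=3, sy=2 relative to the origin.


Scaling: (x*sx, y*sy) = (-2*3, 18*2) = (-6, 36)

(-6, 36)


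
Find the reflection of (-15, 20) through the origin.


Reflection through origin: (x, y) -> (-x, -y)
(-15, 20) -> (15, -20)

(15, -20)


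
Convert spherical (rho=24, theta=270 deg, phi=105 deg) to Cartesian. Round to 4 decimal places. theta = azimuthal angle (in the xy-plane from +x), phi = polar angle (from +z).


x = 24 * sin(105) * cos(270) = 0
y = 24 * sin(105) * sin(270) = -23.1822
z = 24 * cos(105) = -6.2117

(0, -23.1822, -6.2117)


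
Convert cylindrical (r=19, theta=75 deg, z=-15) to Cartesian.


x = 19 * cos(75) = 4.9176
y = 19 * sin(75) = 18.3526
z = -15

(4.9176, 18.3526, -15)


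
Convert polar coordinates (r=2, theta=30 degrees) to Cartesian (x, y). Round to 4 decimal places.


x = 2 * cos(30) = 1.7321
y = 2 * sin(30) = 1

(1.7321, 1)


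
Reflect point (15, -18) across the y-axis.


Reflection across y-axis: (x, y) -> (-x, y)
(15, -18) -> (-15, -18)

(-15, -18)


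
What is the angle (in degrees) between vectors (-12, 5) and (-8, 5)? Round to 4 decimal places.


dot = -12*-8 + 5*5 = 121
|u| = 13, |v| = 9.434
cos(angle) = 0.9866
angle = 9.3855 degrees

9.3855 degrees


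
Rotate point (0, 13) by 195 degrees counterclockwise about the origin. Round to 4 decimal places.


x' = 0*cos(195) - 13*sin(195) = 3.3646
y' = 0*sin(195) + 13*cos(195) = -12.557

(3.3646, -12.557)


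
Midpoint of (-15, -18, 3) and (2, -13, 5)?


Midpoint = ((-15+2)/2, (-18+-13)/2, (3+5)/2) = (-6.5, -15.5, 4)

(-6.5, -15.5, 4)


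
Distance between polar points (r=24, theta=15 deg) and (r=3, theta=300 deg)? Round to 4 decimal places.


d = sqrt(r1^2 + r2^2 - 2*r1*r2*cos(t2-t1))
d = sqrt(24^2 + 3^2 - 2*24*3*cos(300-15)) = 23.4036

23.4036


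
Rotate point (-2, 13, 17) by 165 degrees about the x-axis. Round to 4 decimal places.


x' = -2
y' = 13*cos(165) - 17*sin(165) = -16.957
z' = 13*sin(165) + 17*cos(165) = -13.0561

(-2, -16.957, -13.0561)


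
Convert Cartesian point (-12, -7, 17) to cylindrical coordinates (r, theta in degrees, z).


r = sqrt((-12)^2 + (-7)^2) = 13.8924
theta = atan2(-7, -12) = 210.2564 deg
z = 17

r = 13.8924, theta = 210.2564 deg, z = 17


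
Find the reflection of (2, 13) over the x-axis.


Reflection across x-axis: (x, y) -> (x, -y)
(2, 13) -> (2, -13)

(2, -13)


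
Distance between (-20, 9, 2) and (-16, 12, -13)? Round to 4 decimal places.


d = sqrt((-16--20)^2 + (12-9)^2 + (-13-2)^2) = 15.8114

15.8114


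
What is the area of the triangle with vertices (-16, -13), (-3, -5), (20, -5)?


Area = |x1(y2-y3) + x2(y3-y1) + x3(y1-y2)| / 2
= |-16*(-5--5) + -3*(-5--13) + 20*(-13--5)| / 2
= 92

92


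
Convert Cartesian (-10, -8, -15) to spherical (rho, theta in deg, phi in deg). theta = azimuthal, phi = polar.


rho = sqrt((-10)^2 + (-8)^2 + (-15)^2) = 19.7231
theta = atan2(-8, -10) = 218.6598 deg
phi = acos(-15/19.7231) = 139.511 deg

rho = 19.7231, theta = 218.6598 deg, phi = 139.511 deg


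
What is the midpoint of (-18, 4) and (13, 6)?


Midpoint = ((-18+13)/2, (4+6)/2) = (-2.5, 5)

(-2.5, 5)


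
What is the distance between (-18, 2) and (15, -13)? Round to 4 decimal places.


d = sqrt((15--18)^2 + (-13-2)^2) = 36.2491

36.2491


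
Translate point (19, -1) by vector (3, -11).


Translation: (x+dx, y+dy) = (19+3, -1+-11) = (22, -12)

(22, -12)


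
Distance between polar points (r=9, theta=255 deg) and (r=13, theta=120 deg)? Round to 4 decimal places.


d = sqrt(r1^2 + r2^2 - 2*r1*r2*cos(t2-t1))
d = sqrt(9^2 + 13^2 - 2*9*13*cos(120-255)) = 20.3829

20.3829


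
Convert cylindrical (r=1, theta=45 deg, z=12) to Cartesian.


x = 1 * cos(45) = 0.7071
y = 1 * sin(45) = 0.7071
z = 12

(0.7071, 0.7071, 12)


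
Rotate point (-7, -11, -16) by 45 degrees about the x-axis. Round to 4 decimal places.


x' = -7
y' = -11*cos(45) - -16*sin(45) = 3.5355
z' = -11*sin(45) + -16*cos(45) = -19.0919

(-7, 3.5355, -19.0919)


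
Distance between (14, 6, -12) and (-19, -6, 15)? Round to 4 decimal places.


d = sqrt((-19-14)^2 + (-6-6)^2 + (15--12)^2) = 44.2945

44.2945


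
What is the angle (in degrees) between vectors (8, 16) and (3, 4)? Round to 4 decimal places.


dot = 8*3 + 16*4 = 88
|u| = 17.8885, |v| = 5
cos(angle) = 0.9839
angle = 10.3048 degrees

10.3048 degrees


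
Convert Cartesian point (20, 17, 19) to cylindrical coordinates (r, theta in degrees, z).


r = sqrt(20^2 + 17^2) = 26.2488
theta = atan2(17, 20) = 40.3645 deg
z = 19

r = 26.2488, theta = 40.3645 deg, z = 19


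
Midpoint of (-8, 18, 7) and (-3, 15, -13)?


Midpoint = ((-8+-3)/2, (18+15)/2, (7+-13)/2) = (-5.5, 16.5, -3)

(-5.5, 16.5, -3)


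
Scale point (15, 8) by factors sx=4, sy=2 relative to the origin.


Scaling: (x*sx, y*sy) = (15*4, 8*2) = (60, 16)

(60, 16)


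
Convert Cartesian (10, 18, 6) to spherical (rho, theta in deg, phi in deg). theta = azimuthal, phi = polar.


rho = sqrt(10^2 + 18^2 + 6^2) = 21.4476
theta = atan2(18, 10) = 60.9454 deg
phi = acos(6/21.4476) = 73.7546 deg

rho = 21.4476, theta = 60.9454 deg, phi = 73.7546 deg


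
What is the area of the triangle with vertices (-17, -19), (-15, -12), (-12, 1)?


Area = |x1(y2-y3) + x2(y3-y1) + x3(y1-y2)| / 2
= |-17*(-12-1) + -15*(1--19) + -12*(-19--12)| / 2
= 2.5

2.5


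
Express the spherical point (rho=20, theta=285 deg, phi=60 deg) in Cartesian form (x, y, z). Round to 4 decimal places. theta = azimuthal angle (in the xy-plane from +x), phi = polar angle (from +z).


x = 20 * sin(60) * cos(285) = 4.4829
y = 20 * sin(60) * sin(285) = -16.7303
z = 20 * cos(60) = 10

(4.4829, -16.7303, 10)


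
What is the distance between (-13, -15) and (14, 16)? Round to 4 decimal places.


d = sqrt((14--13)^2 + (16--15)^2) = 41.1096

41.1096


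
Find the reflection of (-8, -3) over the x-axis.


Reflection across x-axis: (x, y) -> (x, -y)
(-8, -3) -> (-8, 3)

(-8, 3)


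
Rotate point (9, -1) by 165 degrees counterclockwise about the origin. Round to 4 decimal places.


x' = 9*cos(165) - -1*sin(165) = -8.4345
y' = 9*sin(165) + -1*cos(165) = 3.2953

(-8.4345, 3.2953)


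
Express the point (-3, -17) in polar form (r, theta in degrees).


r = sqrt((-3)^2 + (-17)^2) = 17.2627
theta = atan2(-17, -3) = 259.992 degrees

r = 17.2627, theta = 259.992 degrees


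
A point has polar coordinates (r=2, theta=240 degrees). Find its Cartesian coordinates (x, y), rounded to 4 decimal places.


x = 2 * cos(240) = -1
y = 2 * sin(240) = -1.7321

(-1, -1.7321)


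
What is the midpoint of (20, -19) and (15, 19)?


Midpoint = ((20+15)/2, (-19+19)/2) = (17.5, 0)

(17.5, 0)


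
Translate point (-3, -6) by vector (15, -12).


Translation: (x+dx, y+dy) = (-3+15, -6+-12) = (12, -18)

(12, -18)


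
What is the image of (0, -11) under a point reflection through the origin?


Reflection through origin: (x, y) -> (-x, -y)
(0, -11) -> (0, 11)

(0, 11)


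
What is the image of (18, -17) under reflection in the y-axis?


Reflection across y-axis: (x, y) -> (-x, y)
(18, -17) -> (-18, -17)

(-18, -17)


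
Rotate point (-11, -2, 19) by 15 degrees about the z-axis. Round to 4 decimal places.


x' = -11*cos(15) - -2*sin(15) = -10.1075
y' = -11*sin(15) + -2*cos(15) = -4.7789
z' = 19

(-10.1075, -4.7789, 19)


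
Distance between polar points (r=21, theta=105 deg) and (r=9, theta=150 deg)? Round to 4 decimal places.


d = sqrt(r1^2 + r2^2 - 2*r1*r2*cos(t2-t1))
d = sqrt(21^2 + 9^2 - 2*21*9*cos(150-105)) = 15.9598

15.9598


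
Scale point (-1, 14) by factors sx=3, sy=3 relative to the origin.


Scaling: (x*sx, y*sy) = (-1*3, 14*3) = (-3, 42)

(-3, 42)


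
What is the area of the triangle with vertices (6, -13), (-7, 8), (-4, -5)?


Area = |x1(y2-y3) + x2(y3-y1) + x3(y1-y2)| / 2
= |6*(8--5) + -7*(-5--13) + -4*(-13-8)| / 2
= 53

53


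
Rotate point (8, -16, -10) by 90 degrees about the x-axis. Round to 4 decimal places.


x' = 8
y' = -16*cos(90) - -10*sin(90) = 10
z' = -16*sin(90) + -10*cos(90) = -16

(8, 10, -16)


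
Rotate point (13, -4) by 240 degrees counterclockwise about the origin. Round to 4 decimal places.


x' = 13*cos(240) - -4*sin(240) = -9.9641
y' = 13*sin(240) + -4*cos(240) = -9.2583

(-9.9641, -9.2583)


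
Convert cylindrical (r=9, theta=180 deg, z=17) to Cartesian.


x = 9 * cos(180) = -9
y = 9 * sin(180) = 0
z = 17

(-9, 0, 17)


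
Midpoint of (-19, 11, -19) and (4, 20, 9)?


Midpoint = ((-19+4)/2, (11+20)/2, (-19+9)/2) = (-7.5, 15.5, -5)

(-7.5, 15.5, -5)


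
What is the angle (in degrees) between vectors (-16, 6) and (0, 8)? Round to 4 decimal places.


dot = -16*0 + 6*8 = 48
|u| = 17.088, |v| = 8
cos(angle) = 0.3511
angle = 69.444 degrees

69.444 degrees


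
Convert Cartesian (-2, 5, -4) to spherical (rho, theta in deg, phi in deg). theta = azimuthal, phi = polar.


rho = sqrt((-2)^2 + 5^2 + (-4)^2) = 6.7082
theta = atan2(5, -2) = 111.8014 deg
phi = acos(-4/6.7082) = 126.6043 deg

rho = 6.7082, theta = 111.8014 deg, phi = 126.6043 deg


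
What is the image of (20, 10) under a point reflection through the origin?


Reflection through origin: (x, y) -> (-x, -y)
(20, 10) -> (-20, -10)

(-20, -10)


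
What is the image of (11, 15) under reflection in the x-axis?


Reflection across x-axis: (x, y) -> (x, -y)
(11, 15) -> (11, -15)

(11, -15)


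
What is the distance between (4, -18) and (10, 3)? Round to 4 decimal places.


d = sqrt((10-4)^2 + (3--18)^2) = 21.8403

21.8403


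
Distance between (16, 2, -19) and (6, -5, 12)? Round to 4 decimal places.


d = sqrt((6-16)^2 + (-5-2)^2 + (12--19)^2) = 33.3167

33.3167


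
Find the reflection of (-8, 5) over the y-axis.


Reflection across y-axis: (x, y) -> (-x, y)
(-8, 5) -> (8, 5)

(8, 5)


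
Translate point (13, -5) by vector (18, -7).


Translation: (x+dx, y+dy) = (13+18, -5+-7) = (31, -12)

(31, -12)


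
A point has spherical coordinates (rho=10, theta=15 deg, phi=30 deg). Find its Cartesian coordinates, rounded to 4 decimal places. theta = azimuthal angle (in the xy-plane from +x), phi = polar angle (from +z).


x = 10 * sin(30) * cos(15) = 4.8296
y = 10 * sin(30) * sin(15) = 1.2941
z = 10 * cos(30) = 8.6603

(4.8296, 1.2941, 8.6603)


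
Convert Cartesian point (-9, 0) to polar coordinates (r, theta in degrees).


r = sqrt((-9)^2 + 0^2) = 9
theta = atan2(0, -9) = 180 degrees

r = 9, theta = 180 degrees


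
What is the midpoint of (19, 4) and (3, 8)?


Midpoint = ((19+3)/2, (4+8)/2) = (11, 6)

(11, 6)


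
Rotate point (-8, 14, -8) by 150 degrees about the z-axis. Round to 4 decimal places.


x' = -8*cos(150) - 14*sin(150) = -0.0718
y' = -8*sin(150) + 14*cos(150) = -16.1244
z' = -8

(-0.0718, -16.1244, -8)


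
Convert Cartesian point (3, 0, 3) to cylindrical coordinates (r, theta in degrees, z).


r = sqrt(3^2 + 0^2) = 3
theta = atan2(0, 3) = 0 deg
z = 3

r = 3, theta = 0 deg, z = 3


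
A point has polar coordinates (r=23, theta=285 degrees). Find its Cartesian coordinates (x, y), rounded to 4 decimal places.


x = 23 * cos(285) = 5.9528
y = 23 * sin(285) = -22.2163

(5.9528, -22.2163)


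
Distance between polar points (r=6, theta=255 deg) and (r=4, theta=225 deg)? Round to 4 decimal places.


d = sqrt(r1^2 + r2^2 - 2*r1*r2*cos(t2-t1))
d = sqrt(6^2 + 4^2 - 2*6*4*cos(225-255)) = 3.2297

3.2297


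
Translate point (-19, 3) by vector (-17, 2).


Translation: (x+dx, y+dy) = (-19+-17, 3+2) = (-36, 5)

(-36, 5)


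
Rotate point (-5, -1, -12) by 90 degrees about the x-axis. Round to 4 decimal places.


x' = -5
y' = -1*cos(90) - -12*sin(90) = 12
z' = -1*sin(90) + -12*cos(90) = -1

(-5, 12, -1)


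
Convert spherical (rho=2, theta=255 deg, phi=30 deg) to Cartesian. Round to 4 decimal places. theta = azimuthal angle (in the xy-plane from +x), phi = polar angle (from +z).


x = 2 * sin(30) * cos(255) = -0.2588
y = 2 * sin(30) * sin(255) = -0.9659
z = 2 * cos(30) = 1.7321

(-0.2588, -0.9659, 1.7321)


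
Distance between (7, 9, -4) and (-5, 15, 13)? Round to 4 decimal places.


d = sqrt((-5-7)^2 + (15-9)^2 + (13--4)^2) = 21.6564

21.6564


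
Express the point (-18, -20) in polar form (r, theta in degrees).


r = sqrt((-18)^2 + (-20)^2) = 26.9072
theta = atan2(-20, -18) = 228.0128 degrees

r = 26.9072, theta = 228.0128 degrees
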